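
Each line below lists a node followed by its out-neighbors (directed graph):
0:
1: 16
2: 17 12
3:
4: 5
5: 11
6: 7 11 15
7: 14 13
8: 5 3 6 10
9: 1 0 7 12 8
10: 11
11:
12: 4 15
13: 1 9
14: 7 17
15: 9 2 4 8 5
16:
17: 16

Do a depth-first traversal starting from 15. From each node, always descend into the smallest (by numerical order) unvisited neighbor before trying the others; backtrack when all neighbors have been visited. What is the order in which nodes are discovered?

Visit 15
15 → 2
2 → 12
12 → 4
4 → 5
5 → 11
2 → 17
17 → 16
15 → 8
8 → 3
8 → 6
6 → 7
7 → 13
13 → 1
13 → 9
9 → 0
7 → 14
8 → 10

15 → 2 → 12 → 4 → 5 → 11 → 17 → 16 → 8 → 3 → 6 → 7 → 13 → 1 → 9 → 0 → 14 → 10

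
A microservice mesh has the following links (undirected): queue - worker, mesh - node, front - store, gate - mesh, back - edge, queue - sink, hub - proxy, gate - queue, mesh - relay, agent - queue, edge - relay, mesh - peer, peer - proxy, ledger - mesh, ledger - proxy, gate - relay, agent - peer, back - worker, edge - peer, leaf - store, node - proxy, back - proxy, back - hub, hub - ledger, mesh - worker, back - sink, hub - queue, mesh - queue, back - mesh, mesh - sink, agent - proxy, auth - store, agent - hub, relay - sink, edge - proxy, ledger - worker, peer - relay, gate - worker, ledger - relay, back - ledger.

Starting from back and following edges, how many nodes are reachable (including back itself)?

BFS from back visits: back, worker, sink, proxy, mesh, ledger, hub, edge, queue, gate, relay, peer, node, agent
Reachable nodes: 14 of 18 total.

14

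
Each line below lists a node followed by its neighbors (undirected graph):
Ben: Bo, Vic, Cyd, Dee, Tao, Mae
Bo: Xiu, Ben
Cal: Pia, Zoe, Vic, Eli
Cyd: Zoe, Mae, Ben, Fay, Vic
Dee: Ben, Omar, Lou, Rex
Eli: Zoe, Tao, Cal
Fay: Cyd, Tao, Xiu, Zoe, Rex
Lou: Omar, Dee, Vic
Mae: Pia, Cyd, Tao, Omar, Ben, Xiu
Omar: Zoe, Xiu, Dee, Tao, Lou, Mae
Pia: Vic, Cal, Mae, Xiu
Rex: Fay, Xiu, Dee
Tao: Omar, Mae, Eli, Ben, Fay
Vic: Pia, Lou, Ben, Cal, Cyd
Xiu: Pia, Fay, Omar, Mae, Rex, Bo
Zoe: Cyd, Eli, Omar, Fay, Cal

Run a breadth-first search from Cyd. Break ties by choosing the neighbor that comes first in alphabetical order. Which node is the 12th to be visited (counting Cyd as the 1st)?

Omar

Visit Cyd; enqueue Ben, Fay, Mae, Vic, Zoe → queue [Ben, Fay, Mae, Vic, Zoe]
Visit Ben; enqueue Bo, Dee, Tao → queue [Fay, Mae, Vic, Zoe, Bo, Dee, Tao]
Visit Fay; enqueue Rex, Xiu → queue [Mae, Vic, Zoe, Bo, Dee, Tao, Rex, Xiu]
Visit Mae; enqueue Omar, Pia → queue [Vic, Zoe, Bo, Dee, Tao, Rex, Xiu, Omar, Pia]
Visit Vic; enqueue Cal, Lou → queue [Zoe, Bo, Dee, Tao, Rex, Xiu, Omar, Pia, Cal, Lou]
Visit Zoe; enqueue Eli → queue [Bo, Dee, Tao, Rex, Xiu, Omar, Pia, Cal, Lou, Eli]
Visit Bo → queue [Dee, Tao, Rex, Xiu, Omar, Pia, Cal, Lou, Eli]
Visit Dee → queue [Tao, Rex, Xiu, Omar, Pia, Cal, Lou, Eli]
Visit Tao → queue [Rex, Xiu, Omar, Pia, Cal, Lou, Eli]
Visit Rex → queue [Xiu, Omar, Pia, Cal, Lou, Eli]
Visit Xiu → queue [Omar, Pia, Cal, Lou, Eli]
Visit Omar → queue [Pia, Cal, Lou, Eli]
Visit Pia → queue [Cal, Lou, Eli]
Visit Cal → queue [Lou, Eli]
Visit Lou → queue [Eli]
Visit Eli → queue []

Visit order: Cyd, Ben, Fay, Mae, Vic, Zoe, Bo, Dee, Tao, Rex, Xiu, Omar, Pia, Cal, Lou, Eli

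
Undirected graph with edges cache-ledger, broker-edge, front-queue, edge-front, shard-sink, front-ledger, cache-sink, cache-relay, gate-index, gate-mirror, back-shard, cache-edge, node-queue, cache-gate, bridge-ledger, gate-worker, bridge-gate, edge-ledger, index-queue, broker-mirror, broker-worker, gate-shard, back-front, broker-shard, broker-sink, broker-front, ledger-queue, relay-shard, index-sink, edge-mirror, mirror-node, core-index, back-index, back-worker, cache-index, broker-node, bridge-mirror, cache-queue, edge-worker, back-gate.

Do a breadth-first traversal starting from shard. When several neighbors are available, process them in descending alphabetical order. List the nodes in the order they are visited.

shard, sink, relay, gate, broker, back, index, cache, worker, mirror, bridge, node, front, edge, queue, core, ledger

Visit shard; enqueue sink, relay, gate, broker, back → queue [sink, relay, gate, broker, back]
Visit sink; enqueue index, cache → queue [relay, gate, broker, back, index, cache]
Visit relay → queue [gate, broker, back, index, cache]
Visit gate; enqueue worker, mirror, bridge → queue [broker, back, index, cache, worker, mirror, bridge]
Visit broker; enqueue node, front, edge → queue [back, index, cache, worker, mirror, bridge, node, front, edge]
Visit back → queue [index, cache, worker, mirror, bridge, node, front, edge]
Visit index; enqueue queue, core → queue [cache, worker, mirror, bridge, node, front, edge, queue, core]
Visit cache; enqueue ledger → queue [worker, mirror, bridge, node, front, edge, queue, core, ledger]
Visit worker → queue [mirror, bridge, node, front, edge, queue, core, ledger]
Visit mirror → queue [bridge, node, front, edge, queue, core, ledger]
Visit bridge → queue [node, front, edge, queue, core, ledger]
Visit node → queue [front, edge, queue, core, ledger]
Visit front → queue [edge, queue, core, ledger]
Visit edge → queue [queue, core, ledger]
Visit queue → queue [core, ledger]
Visit core → queue [ledger]
Visit ledger → queue []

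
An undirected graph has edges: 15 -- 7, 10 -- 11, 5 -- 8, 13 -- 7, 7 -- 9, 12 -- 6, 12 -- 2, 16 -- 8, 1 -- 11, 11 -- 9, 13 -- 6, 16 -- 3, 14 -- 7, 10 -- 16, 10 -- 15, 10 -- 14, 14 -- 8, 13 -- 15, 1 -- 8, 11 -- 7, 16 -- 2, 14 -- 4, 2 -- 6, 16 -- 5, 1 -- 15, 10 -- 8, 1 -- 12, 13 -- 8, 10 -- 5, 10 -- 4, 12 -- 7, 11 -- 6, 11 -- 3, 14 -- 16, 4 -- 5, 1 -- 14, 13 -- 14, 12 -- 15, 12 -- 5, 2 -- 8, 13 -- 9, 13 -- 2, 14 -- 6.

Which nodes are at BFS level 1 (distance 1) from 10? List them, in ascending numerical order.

Level 0: 10
Level 1: 4, 5, 8, 11, 14, 15, 16
Level 2: 1, 2, 3, 6, 7, 9, 12, 13

4, 5, 8, 11, 14, 15, 16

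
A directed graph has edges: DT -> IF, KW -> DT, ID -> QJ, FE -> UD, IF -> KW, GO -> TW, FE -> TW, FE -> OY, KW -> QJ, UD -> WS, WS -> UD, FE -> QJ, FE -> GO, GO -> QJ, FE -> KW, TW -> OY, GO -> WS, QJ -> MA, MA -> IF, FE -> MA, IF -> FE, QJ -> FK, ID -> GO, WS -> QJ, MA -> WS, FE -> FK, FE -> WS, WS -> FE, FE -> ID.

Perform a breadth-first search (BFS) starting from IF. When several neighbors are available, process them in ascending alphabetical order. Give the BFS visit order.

IF FE KW FK GO ID MA OY QJ TW UD WS DT

Visit IF; enqueue FE, KW → queue [FE, KW]
Visit FE; enqueue FK, GO, ID, MA, OY, QJ, TW, UD, WS → queue [KW, FK, GO, ID, MA, OY, QJ, TW, UD, WS]
Visit KW; enqueue DT → queue [FK, GO, ID, MA, OY, QJ, TW, UD, WS, DT]
Visit FK → queue [GO, ID, MA, OY, QJ, TW, UD, WS, DT]
Visit GO → queue [ID, MA, OY, QJ, TW, UD, WS, DT]
Visit ID → queue [MA, OY, QJ, TW, UD, WS, DT]
Visit MA → queue [OY, QJ, TW, UD, WS, DT]
Visit OY → queue [QJ, TW, UD, WS, DT]
Visit QJ → queue [TW, UD, WS, DT]
Visit TW → queue [UD, WS, DT]
Visit UD → queue [WS, DT]
Visit WS → queue [DT]
Visit DT → queue []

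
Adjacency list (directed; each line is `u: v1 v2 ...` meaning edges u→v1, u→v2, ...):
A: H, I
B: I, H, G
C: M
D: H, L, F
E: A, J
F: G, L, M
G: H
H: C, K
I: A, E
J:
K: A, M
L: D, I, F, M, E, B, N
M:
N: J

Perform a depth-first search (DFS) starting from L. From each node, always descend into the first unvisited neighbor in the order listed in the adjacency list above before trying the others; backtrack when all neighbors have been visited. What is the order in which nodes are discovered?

L → D → H → C → M → K → A → I → E → J → F → G → B → N

Visit L
L → D
D → H
H → C
C → M
H → K
K → A
A → I
I → E
E → J
D → F
F → G
L → B
L → N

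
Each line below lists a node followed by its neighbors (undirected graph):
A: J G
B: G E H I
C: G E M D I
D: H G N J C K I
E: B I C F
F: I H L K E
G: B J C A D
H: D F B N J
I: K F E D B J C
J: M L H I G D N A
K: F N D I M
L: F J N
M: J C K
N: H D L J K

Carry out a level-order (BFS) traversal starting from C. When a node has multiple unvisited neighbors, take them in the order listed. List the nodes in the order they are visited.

C, G, E, M, D, I, B, J, A, F, K, H, N, L

Visit C; enqueue G, E, M, D, I → queue [G, E, M, D, I]
Visit G; enqueue B, J, A → queue [E, M, D, I, B, J, A]
Visit E; enqueue F → queue [M, D, I, B, J, A, F]
Visit M; enqueue K → queue [D, I, B, J, A, F, K]
Visit D; enqueue H, N → queue [I, B, J, A, F, K, H, N]
Visit I → queue [B, J, A, F, K, H, N]
Visit B → queue [J, A, F, K, H, N]
Visit J; enqueue L → queue [A, F, K, H, N, L]
Visit A → queue [F, K, H, N, L]
Visit F → queue [K, H, N, L]
Visit K → queue [H, N, L]
Visit H → queue [N, L]
Visit N → queue [L]
Visit L → queue []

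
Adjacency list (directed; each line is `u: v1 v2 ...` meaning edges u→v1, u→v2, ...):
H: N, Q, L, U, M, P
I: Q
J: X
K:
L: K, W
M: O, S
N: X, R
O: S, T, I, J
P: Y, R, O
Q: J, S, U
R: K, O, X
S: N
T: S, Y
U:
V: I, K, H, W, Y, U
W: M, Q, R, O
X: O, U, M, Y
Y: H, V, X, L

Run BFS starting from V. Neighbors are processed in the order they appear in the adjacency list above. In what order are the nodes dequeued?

V -> I -> K -> H -> W -> Y -> U -> Q -> N -> L -> M -> P -> R -> O -> X -> J -> S -> T

Visit V; enqueue I, K, H, W, Y, U → queue [I, K, H, W, Y, U]
Visit I; enqueue Q → queue [K, H, W, Y, U, Q]
Visit K → queue [H, W, Y, U, Q]
Visit H; enqueue N, L, M, P → queue [W, Y, U, Q, N, L, M, P]
Visit W; enqueue R, O → queue [Y, U, Q, N, L, M, P, R, O]
Visit Y; enqueue X → queue [U, Q, N, L, M, P, R, O, X]
Visit U → queue [Q, N, L, M, P, R, O, X]
Visit Q; enqueue J, S → queue [N, L, M, P, R, O, X, J, S]
Visit N → queue [L, M, P, R, O, X, J, S]
Visit L → queue [M, P, R, O, X, J, S]
Visit M → queue [P, R, O, X, J, S]
Visit P → queue [R, O, X, J, S]
Visit R → queue [O, X, J, S]
Visit O; enqueue T → queue [X, J, S, T]
Visit X → queue [J, S, T]
Visit J → queue [S, T]
Visit S → queue [T]
Visit T → queue []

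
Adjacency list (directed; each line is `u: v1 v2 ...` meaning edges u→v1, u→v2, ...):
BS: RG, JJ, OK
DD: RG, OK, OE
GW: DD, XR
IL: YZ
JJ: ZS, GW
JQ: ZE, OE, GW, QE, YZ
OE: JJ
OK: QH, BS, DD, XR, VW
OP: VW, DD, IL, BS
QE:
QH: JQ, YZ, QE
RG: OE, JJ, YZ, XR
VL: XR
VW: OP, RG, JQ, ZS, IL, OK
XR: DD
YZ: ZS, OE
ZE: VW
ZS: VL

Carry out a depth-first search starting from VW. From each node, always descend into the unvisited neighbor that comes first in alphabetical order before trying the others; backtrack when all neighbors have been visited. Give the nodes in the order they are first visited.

Visit VW
VW → IL
IL → YZ
YZ → OE
OE → JJ
JJ → GW
GW → DD
DD → OK
OK → BS
BS → RG
RG → XR
OK → QH
QH → JQ
JQ → QE
JQ → ZE
JJ → ZS
ZS → VL
VW → OP

VW IL YZ OE JJ GW DD OK BS RG XR QH JQ QE ZE ZS VL OP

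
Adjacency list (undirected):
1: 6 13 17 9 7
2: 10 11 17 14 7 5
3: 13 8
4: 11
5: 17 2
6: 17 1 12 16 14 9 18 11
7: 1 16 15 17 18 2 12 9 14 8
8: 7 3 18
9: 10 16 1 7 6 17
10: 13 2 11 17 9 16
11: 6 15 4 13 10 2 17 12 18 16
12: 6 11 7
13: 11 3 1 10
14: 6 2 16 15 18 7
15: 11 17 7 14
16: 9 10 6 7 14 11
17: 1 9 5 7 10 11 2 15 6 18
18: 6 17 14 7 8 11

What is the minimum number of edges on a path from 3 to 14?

Level 0: 3
Level 1: 8, 13
Level 2: 1, 7, 10, 11, 18
Level 3: 2, 4, 6, 9, 12, 14, 15, 16, 17
Level 4: 5
14 first appears at level 3.

3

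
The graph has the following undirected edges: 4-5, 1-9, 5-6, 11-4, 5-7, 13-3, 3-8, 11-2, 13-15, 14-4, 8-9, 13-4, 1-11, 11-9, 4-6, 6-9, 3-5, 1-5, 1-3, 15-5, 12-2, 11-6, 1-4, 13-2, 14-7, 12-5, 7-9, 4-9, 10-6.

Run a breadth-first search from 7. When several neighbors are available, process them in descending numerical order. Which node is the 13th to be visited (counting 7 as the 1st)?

13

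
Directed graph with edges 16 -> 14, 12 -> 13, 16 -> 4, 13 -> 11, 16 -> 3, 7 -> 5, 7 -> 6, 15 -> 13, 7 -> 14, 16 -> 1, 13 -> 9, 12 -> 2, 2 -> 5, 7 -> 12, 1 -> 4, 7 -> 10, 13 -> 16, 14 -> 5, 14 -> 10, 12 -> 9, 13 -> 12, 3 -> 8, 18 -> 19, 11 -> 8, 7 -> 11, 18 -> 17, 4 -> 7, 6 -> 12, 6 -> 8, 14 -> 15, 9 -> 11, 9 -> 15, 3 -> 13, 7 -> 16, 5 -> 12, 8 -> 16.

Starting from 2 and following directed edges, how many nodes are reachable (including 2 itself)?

16

BFS from 2 visits: 2, 5, 12, 9, 13, 11, 15, 16, 8, 1, 3, 4, 14, 7, 10, 6
Reachable nodes: 16 of 19 total.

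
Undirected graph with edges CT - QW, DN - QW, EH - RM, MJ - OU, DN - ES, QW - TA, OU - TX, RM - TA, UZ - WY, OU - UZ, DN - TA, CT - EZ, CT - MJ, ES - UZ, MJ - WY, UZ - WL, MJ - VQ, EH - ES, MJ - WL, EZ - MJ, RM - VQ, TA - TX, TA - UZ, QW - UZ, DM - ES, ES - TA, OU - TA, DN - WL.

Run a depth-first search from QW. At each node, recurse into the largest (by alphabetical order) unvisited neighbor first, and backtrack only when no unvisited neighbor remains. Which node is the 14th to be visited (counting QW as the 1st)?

Visit QW
QW → UZ
UZ → WY
WY → MJ
MJ → WL
WL → DN
DN → TA
TA → TX
TX → OU
TA → RM
RM → VQ
RM → EH
EH → ES
ES → DM
MJ → EZ
EZ → CT

Visit order: QW, UZ, WY, MJ, WL, DN, TA, TX, OU, RM, VQ, EH, ES, DM, EZ, CT

DM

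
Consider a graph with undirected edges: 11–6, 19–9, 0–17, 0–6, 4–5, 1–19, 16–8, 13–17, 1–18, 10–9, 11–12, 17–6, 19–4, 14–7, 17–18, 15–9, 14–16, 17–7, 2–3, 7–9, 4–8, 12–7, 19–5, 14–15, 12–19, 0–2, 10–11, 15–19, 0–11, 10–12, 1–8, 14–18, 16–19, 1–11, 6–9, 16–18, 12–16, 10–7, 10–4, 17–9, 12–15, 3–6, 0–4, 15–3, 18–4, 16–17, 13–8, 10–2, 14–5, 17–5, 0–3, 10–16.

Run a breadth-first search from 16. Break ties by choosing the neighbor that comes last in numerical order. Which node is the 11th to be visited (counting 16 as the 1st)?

5

Visit 16; enqueue 19, 18, 17, 14, 12, 10, 8 → queue [19, 18, 17, 14, 12, 10, 8]
Visit 19; enqueue 15, 9, 5, 4, 1 → queue [18, 17, 14, 12, 10, 8, 15, 9, 5, 4, 1]
Visit 18 → queue [17, 14, 12, 10, 8, 15, 9, 5, 4, 1]
Visit 17; enqueue 13, 7, 6, 0 → queue [14, 12, 10, 8, 15, 9, 5, 4, 1, 13, 7, 6, 0]
Visit 14 → queue [12, 10, 8, 15, 9, 5, 4, 1, 13, 7, 6, 0]
Visit 12; enqueue 11 → queue [10, 8, 15, 9, 5, 4, 1, 13, 7, 6, 0, 11]
Visit 10; enqueue 2 → queue [8, 15, 9, 5, 4, 1, 13, 7, 6, 0, 11, 2]
Visit 8 → queue [15, 9, 5, 4, 1, 13, 7, 6, 0, 11, 2]
Visit 15; enqueue 3 → queue [9, 5, 4, 1, 13, 7, 6, 0, 11, 2, 3]
Visit 9 → queue [5, 4, 1, 13, 7, 6, 0, 11, 2, 3]
Visit 5 → queue [4, 1, 13, 7, 6, 0, 11, 2, 3]
Visit 4 → queue [1, 13, 7, 6, 0, 11, 2, 3]
Visit 1 → queue [13, 7, 6, 0, 11, 2, 3]
Visit 13 → queue [7, 6, 0, 11, 2, 3]
Visit 7 → queue [6, 0, 11, 2, 3]
Visit 6 → queue [0, 11, 2, 3]
Visit 0 → queue [11, 2, 3]
Visit 11 → queue [2, 3]
Visit 2 → queue [3]
Visit 3 → queue []

Visit order: 16, 19, 18, 17, 14, 12, 10, 8, 15, 9, 5, 4, 1, 13, 7, 6, 0, 11, 2, 3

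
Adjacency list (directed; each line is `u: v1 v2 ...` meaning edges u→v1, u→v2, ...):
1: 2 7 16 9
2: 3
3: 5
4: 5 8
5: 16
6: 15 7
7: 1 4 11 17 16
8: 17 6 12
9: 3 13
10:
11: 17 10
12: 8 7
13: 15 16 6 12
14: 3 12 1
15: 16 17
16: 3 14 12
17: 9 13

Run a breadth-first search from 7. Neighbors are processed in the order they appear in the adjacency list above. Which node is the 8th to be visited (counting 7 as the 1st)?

Visit 7; enqueue 1, 4, 11, 17, 16 → queue [1, 4, 11, 17, 16]
Visit 1; enqueue 2, 9 → queue [4, 11, 17, 16, 2, 9]
Visit 4; enqueue 5, 8 → queue [11, 17, 16, 2, 9, 5, 8]
Visit 11; enqueue 10 → queue [17, 16, 2, 9, 5, 8, 10]
Visit 17; enqueue 13 → queue [16, 2, 9, 5, 8, 10, 13]
Visit 16; enqueue 3, 14, 12 → queue [2, 9, 5, 8, 10, 13, 3, 14, 12]
Visit 2 → queue [9, 5, 8, 10, 13, 3, 14, 12]
Visit 9 → queue [5, 8, 10, 13, 3, 14, 12]
Visit 5 → queue [8, 10, 13, 3, 14, 12]
Visit 8; enqueue 6 → queue [10, 13, 3, 14, 12, 6]
Visit 10 → queue [13, 3, 14, 12, 6]
Visit 13; enqueue 15 → queue [3, 14, 12, 6, 15]
Visit 3 → queue [14, 12, 6, 15]
Visit 14 → queue [12, 6, 15]
Visit 12 → queue [6, 15]
Visit 6 → queue [15]
Visit 15 → queue []

Visit order: 7, 1, 4, 11, 17, 16, 2, 9, 5, 8, 10, 13, 3, 14, 12, 6, 15

9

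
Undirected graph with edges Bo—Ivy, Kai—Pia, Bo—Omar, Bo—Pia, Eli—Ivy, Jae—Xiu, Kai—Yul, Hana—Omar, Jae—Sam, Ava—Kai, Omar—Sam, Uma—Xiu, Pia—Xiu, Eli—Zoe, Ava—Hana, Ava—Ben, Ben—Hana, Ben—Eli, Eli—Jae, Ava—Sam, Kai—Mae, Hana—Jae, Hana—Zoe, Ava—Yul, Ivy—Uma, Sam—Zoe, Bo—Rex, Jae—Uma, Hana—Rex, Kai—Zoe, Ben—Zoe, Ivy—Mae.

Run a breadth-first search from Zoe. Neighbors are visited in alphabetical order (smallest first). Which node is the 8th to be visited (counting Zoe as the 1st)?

Ivy

Visit Zoe; enqueue Ben, Eli, Hana, Kai, Sam → queue [Ben, Eli, Hana, Kai, Sam]
Visit Ben; enqueue Ava → queue [Eli, Hana, Kai, Sam, Ava]
Visit Eli; enqueue Ivy, Jae → queue [Hana, Kai, Sam, Ava, Ivy, Jae]
Visit Hana; enqueue Omar, Rex → queue [Kai, Sam, Ava, Ivy, Jae, Omar, Rex]
Visit Kai; enqueue Mae, Pia, Yul → queue [Sam, Ava, Ivy, Jae, Omar, Rex, Mae, Pia, Yul]
Visit Sam → queue [Ava, Ivy, Jae, Omar, Rex, Mae, Pia, Yul]
Visit Ava → queue [Ivy, Jae, Omar, Rex, Mae, Pia, Yul]
Visit Ivy; enqueue Bo, Uma → queue [Jae, Omar, Rex, Mae, Pia, Yul, Bo, Uma]
Visit Jae; enqueue Xiu → queue [Omar, Rex, Mae, Pia, Yul, Bo, Uma, Xiu]
Visit Omar → queue [Rex, Mae, Pia, Yul, Bo, Uma, Xiu]
Visit Rex → queue [Mae, Pia, Yul, Bo, Uma, Xiu]
Visit Mae → queue [Pia, Yul, Bo, Uma, Xiu]
Visit Pia → queue [Yul, Bo, Uma, Xiu]
Visit Yul → queue [Bo, Uma, Xiu]
Visit Bo → queue [Uma, Xiu]
Visit Uma → queue [Xiu]
Visit Xiu → queue []

Visit order: Zoe, Ben, Eli, Hana, Kai, Sam, Ava, Ivy, Jae, Omar, Rex, Mae, Pia, Yul, Bo, Uma, Xiu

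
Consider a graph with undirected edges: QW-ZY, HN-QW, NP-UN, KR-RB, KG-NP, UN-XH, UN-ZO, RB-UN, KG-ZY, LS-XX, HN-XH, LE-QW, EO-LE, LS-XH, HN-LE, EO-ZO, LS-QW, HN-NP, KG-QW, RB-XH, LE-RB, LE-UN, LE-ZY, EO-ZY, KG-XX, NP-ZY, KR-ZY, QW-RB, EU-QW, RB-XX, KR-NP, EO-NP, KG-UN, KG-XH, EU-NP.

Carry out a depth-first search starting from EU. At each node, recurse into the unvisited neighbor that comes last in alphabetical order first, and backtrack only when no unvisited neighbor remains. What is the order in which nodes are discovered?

EU QW ZY NP UN ZO EO LE RB XX LS XH KG HN KR

Visit EU
EU → QW
QW → ZY
ZY → NP
NP → UN
UN → ZO
ZO → EO
EO → LE
LE → RB
RB → XX
XX → LS
LS → XH
XH → KG
XH → HN
RB → KR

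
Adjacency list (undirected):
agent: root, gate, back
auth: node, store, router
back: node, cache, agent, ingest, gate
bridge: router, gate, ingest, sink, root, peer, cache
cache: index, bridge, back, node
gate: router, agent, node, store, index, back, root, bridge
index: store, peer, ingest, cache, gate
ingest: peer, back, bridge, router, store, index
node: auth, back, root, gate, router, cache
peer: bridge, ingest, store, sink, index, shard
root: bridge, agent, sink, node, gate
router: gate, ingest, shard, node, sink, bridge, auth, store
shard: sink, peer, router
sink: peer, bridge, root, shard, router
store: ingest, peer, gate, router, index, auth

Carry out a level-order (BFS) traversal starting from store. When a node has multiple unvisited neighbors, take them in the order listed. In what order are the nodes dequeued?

store ingest peer gate router index auth back bridge sink shard agent node root cache

Visit store; enqueue ingest, peer, gate, router, index, auth → queue [ingest, peer, gate, router, index, auth]
Visit ingest; enqueue back, bridge → queue [peer, gate, router, index, auth, back, bridge]
Visit peer; enqueue sink, shard → queue [gate, router, index, auth, back, bridge, sink, shard]
Visit gate; enqueue agent, node, root → queue [router, index, auth, back, bridge, sink, shard, agent, node, root]
Visit router → queue [index, auth, back, bridge, sink, shard, agent, node, root]
Visit index; enqueue cache → queue [auth, back, bridge, sink, shard, agent, node, root, cache]
Visit auth → queue [back, bridge, sink, shard, agent, node, root, cache]
Visit back → queue [bridge, sink, shard, agent, node, root, cache]
Visit bridge → queue [sink, shard, agent, node, root, cache]
Visit sink → queue [shard, agent, node, root, cache]
Visit shard → queue [agent, node, root, cache]
Visit agent → queue [node, root, cache]
Visit node → queue [root, cache]
Visit root → queue [cache]
Visit cache → queue []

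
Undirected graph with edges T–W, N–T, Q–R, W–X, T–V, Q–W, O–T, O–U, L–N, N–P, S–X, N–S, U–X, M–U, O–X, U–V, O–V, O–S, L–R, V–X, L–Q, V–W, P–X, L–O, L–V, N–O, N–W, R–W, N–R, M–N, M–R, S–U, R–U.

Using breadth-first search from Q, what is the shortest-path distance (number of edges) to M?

2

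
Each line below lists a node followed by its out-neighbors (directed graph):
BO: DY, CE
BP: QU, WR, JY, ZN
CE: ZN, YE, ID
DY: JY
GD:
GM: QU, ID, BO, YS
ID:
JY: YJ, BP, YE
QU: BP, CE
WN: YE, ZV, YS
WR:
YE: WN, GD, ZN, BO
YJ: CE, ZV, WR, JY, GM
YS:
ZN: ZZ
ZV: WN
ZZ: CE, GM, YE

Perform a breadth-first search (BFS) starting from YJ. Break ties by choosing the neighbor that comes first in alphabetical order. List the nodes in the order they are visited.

Visit YJ; enqueue CE, GM, JY, WR, ZV → queue [CE, GM, JY, WR, ZV]
Visit CE; enqueue ID, YE, ZN → queue [GM, JY, WR, ZV, ID, YE, ZN]
Visit GM; enqueue BO, QU, YS → queue [JY, WR, ZV, ID, YE, ZN, BO, QU, YS]
Visit JY; enqueue BP → queue [WR, ZV, ID, YE, ZN, BO, QU, YS, BP]
Visit WR → queue [ZV, ID, YE, ZN, BO, QU, YS, BP]
Visit ZV; enqueue WN → queue [ID, YE, ZN, BO, QU, YS, BP, WN]
Visit ID → queue [YE, ZN, BO, QU, YS, BP, WN]
Visit YE; enqueue GD → queue [ZN, BO, QU, YS, BP, WN, GD]
Visit ZN; enqueue ZZ → queue [BO, QU, YS, BP, WN, GD, ZZ]
Visit BO; enqueue DY → queue [QU, YS, BP, WN, GD, ZZ, DY]
Visit QU → queue [YS, BP, WN, GD, ZZ, DY]
Visit YS → queue [BP, WN, GD, ZZ, DY]
Visit BP → queue [WN, GD, ZZ, DY]
Visit WN → queue [GD, ZZ, DY]
Visit GD → queue [ZZ, DY]
Visit ZZ → queue [DY]
Visit DY → queue []

YJ, CE, GM, JY, WR, ZV, ID, YE, ZN, BO, QU, YS, BP, WN, GD, ZZ, DY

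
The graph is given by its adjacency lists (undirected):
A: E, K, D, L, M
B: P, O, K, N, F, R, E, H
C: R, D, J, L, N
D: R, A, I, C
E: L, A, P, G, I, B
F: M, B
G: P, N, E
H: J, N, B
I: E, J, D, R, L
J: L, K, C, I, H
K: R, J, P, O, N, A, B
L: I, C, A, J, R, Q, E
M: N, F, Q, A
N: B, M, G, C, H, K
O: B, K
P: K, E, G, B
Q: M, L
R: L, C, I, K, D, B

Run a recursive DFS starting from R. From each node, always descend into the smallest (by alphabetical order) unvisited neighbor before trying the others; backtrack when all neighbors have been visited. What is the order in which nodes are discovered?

R → B → E → A → D → C → J → H → N → G → P → K → O → M → F → Q → L → I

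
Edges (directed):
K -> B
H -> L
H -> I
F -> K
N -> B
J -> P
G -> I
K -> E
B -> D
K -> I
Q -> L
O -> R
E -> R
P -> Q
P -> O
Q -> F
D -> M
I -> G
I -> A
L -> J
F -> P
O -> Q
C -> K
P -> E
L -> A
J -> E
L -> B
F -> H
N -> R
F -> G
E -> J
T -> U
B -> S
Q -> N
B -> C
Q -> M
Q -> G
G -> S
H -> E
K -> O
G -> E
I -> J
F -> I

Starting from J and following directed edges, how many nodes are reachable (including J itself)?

19

BFS from J visits: J, E, P, R, O, Q, F, G, L, M, N, H, I, K, S, A, B, C, D
Reachable nodes: 19 of 21 total.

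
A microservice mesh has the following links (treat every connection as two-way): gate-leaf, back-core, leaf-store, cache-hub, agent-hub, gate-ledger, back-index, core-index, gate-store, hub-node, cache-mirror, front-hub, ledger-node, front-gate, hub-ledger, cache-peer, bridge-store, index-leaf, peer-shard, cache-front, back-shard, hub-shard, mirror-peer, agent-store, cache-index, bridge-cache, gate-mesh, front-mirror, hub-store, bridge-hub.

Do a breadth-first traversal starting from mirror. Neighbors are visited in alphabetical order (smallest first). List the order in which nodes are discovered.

Visit mirror; enqueue cache, front, peer → queue [cache, front, peer]
Visit cache; enqueue bridge, hub, index → queue [front, peer, bridge, hub, index]
Visit front; enqueue gate → queue [peer, bridge, hub, index, gate]
Visit peer; enqueue shard → queue [bridge, hub, index, gate, shard]
Visit bridge; enqueue store → queue [hub, index, gate, shard, store]
Visit hub; enqueue agent, ledger, node → queue [index, gate, shard, store, agent, ledger, node]
Visit index; enqueue back, core, leaf → queue [gate, shard, store, agent, ledger, node, back, core, leaf]
Visit gate; enqueue mesh → queue [shard, store, agent, ledger, node, back, core, leaf, mesh]
Visit shard → queue [store, agent, ledger, node, back, core, leaf, mesh]
Visit store → queue [agent, ledger, node, back, core, leaf, mesh]
Visit agent → queue [ledger, node, back, core, leaf, mesh]
Visit ledger → queue [node, back, core, leaf, mesh]
Visit node → queue [back, core, leaf, mesh]
Visit back → queue [core, leaf, mesh]
Visit core → queue [leaf, mesh]
Visit leaf → queue [mesh]
Visit mesh → queue []

mirror -> cache -> front -> peer -> bridge -> hub -> index -> gate -> shard -> store -> agent -> ledger -> node -> back -> core -> leaf -> mesh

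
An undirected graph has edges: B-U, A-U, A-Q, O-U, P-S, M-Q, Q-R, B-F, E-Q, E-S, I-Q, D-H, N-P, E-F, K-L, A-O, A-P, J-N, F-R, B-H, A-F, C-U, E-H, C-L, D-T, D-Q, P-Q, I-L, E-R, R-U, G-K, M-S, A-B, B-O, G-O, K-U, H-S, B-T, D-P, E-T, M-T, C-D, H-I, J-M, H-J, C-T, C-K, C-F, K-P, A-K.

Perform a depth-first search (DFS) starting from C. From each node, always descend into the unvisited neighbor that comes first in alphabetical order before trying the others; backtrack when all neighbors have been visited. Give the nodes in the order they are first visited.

Visit C
C → D
D → H
H → B
B → A
A → F
F → E
E → Q
Q → I
I → L
L → K
K → G
G → O
O → U
U → R
K → P
P → N
N → J
J → M
M → S
M → T

C, D, H, B, A, F, E, Q, I, L, K, G, O, U, R, P, N, J, M, S, T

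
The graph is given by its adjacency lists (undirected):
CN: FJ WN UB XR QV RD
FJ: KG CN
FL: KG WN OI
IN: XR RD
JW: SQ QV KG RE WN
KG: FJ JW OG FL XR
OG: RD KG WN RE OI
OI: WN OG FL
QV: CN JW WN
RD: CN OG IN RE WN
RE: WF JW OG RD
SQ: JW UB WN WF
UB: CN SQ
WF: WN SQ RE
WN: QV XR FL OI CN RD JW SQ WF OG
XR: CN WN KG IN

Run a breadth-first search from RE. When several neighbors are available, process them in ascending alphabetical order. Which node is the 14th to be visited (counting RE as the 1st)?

FL

Visit RE; enqueue JW, OG, RD, WF → queue [JW, OG, RD, WF]
Visit JW; enqueue KG, QV, SQ, WN → queue [OG, RD, WF, KG, QV, SQ, WN]
Visit OG; enqueue OI → queue [RD, WF, KG, QV, SQ, WN, OI]
Visit RD; enqueue CN, IN → queue [WF, KG, QV, SQ, WN, OI, CN, IN]
Visit WF → queue [KG, QV, SQ, WN, OI, CN, IN]
Visit KG; enqueue FJ, FL, XR → queue [QV, SQ, WN, OI, CN, IN, FJ, FL, XR]
Visit QV → queue [SQ, WN, OI, CN, IN, FJ, FL, XR]
Visit SQ; enqueue UB → queue [WN, OI, CN, IN, FJ, FL, XR, UB]
Visit WN → queue [OI, CN, IN, FJ, FL, XR, UB]
Visit OI → queue [CN, IN, FJ, FL, XR, UB]
Visit CN → queue [IN, FJ, FL, XR, UB]
Visit IN → queue [FJ, FL, XR, UB]
Visit FJ → queue [FL, XR, UB]
Visit FL → queue [XR, UB]
Visit XR → queue [UB]
Visit UB → queue []

Visit order: RE, JW, OG, RD, WF, KG, QV, SQ, WN, OI, CN, IN, FJ, FL, XR, UB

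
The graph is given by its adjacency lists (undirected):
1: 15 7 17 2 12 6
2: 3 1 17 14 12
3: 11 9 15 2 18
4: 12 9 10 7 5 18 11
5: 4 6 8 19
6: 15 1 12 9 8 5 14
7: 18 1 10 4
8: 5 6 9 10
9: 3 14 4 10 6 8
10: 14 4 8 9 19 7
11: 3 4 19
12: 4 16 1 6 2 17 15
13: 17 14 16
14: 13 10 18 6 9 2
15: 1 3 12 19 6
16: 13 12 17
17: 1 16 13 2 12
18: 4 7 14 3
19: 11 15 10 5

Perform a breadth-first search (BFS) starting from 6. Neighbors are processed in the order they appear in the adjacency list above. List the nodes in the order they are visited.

6 → 15 → 1 → 12 → 9 → 8 → 5 → 14 → 3 → 19 → 7 → 17 → 2 → 4 → 16 → 10 → 13 → 18 → 11

Visit 6; enqueue 15, 1, 12, 9, 8, 5, 14 → queue [15, 1, 12, 9, 8, 5, 14]
Visit 15; enqueue 3, 19 → queue [1, 12, 9, 8, 5, 14, 3, 19]
Visit 1; enqueue 7, 17, 2 → queue [12, 9, 8, 5, 14, 3, 19, 7, 17, 2]
Visit 12; enqueue 4, 16 → queue [9, 8, 5, 14, 3, 19, 7, 17, 2, 4, 16]
Visit 9; enqueue 10 → queue [8, 5, 14, 3, 19, 7, 17, 2, 4, 16, 10]
Visit 8 → queue [5, 14, 3, 19, 7, 17, 2, 4, 16, 10]
Visit 5 → queue [14, 3, 19, 7, 17, 2, 4, 16, 10]
Visit 14; enqueue 13, 18 → queue [3, 19, 7, 17, 2, 4, 16, 10, 13, 18]
Visit 3; enqueue 11 → queue [19, 7, 17, 2, 4, 16, 10, 13, 18, 11]
Visit 19 → queue [7, 17, 2, 4, 16, 10, 13, 18, 11]
Visit 7 → queue [17, 2, 4, 16, 10, 13, 18, 11]
Visit 17 → queue [2, 4, 16, 10, 13, 18, 11]
Visit 2 → queue [4, 16, 10, 13, 18, 11]
Visit 4 → queue [16, 10, 13, 18, 11]
Visit 16 → queue [10, 13, 18, 11]
Visit 10 → queue [13, 18, 11]
Visit 13 → queue [18, 11]
Visit 18 → queue [11]
Visit 11 → queue []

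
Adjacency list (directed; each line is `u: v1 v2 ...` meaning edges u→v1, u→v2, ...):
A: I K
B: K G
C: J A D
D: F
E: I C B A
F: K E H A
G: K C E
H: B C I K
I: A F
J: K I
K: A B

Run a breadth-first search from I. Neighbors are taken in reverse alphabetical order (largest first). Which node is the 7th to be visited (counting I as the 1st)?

B

Visit I; enqueue F, A → queue [F, A]
Visit F; enqueue K, H, E → queue [A, K, H, E]
Visit A → queue [K, H, E]
Visit K; enqueue B → queue [H, E, B]
Visit H; enqueue C → queue [E, B, C]
Visit E → queue [B, C]
Visit B; enqueue G → queue [C, G]
Visit C; enqueue J, D → queue [G, J, D]
Visit G → queue [J, D]
Visit J → queue [D]
Visit D → queue []

Visit order: I, F, A, K, H, E, B, C, G, J, D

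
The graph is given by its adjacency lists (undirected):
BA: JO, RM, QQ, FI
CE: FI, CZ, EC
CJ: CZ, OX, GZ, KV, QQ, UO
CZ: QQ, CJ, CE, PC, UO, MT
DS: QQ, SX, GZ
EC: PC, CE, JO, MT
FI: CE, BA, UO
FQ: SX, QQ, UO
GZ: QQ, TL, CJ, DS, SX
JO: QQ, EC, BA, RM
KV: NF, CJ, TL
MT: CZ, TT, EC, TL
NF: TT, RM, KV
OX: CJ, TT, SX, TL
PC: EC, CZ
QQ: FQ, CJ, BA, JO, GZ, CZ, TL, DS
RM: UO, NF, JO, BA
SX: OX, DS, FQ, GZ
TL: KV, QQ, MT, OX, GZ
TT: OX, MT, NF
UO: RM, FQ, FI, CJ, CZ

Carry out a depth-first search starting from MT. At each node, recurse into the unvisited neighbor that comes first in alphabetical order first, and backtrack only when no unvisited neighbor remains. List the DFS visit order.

Visit MT
MT → CZ
CZ → CE
CE → EC
EC → JO
JO → BA
BA → FI
FI → UO
UO → CJ
CJ → GZ
GZ → DS
DS → QQ
QQ → FQ
FQ → SX
SX → OX
OX → TL
TL → KV
KV → NF
NF → RM
NF → TT
EC → PC

MT CZ CE EC JO BA FI UO CJ GZ DS QQ FQ SX OX TL KV NF RM TT PC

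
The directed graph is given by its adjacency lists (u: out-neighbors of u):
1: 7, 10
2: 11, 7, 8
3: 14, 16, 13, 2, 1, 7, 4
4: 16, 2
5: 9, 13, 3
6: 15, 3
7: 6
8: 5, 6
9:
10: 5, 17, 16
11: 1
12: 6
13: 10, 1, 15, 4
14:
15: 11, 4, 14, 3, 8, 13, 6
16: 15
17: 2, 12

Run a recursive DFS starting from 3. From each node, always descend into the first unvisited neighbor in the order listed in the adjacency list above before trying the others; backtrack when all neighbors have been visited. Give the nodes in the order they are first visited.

Visit 3
3 → 14
3 → 16
16 → 15
15 → 11
11 → 1
1 → 7
7 → 6
1 → 10
10 → 5
5 → 9
5 → 13
13 → 4
4 → 2
2 → 8
10 → 17
17 → 12

3, 14, 16, 15, 11, 1, 7, 6, 10, 5, 9, 13, 4, 2, 8, 17, 12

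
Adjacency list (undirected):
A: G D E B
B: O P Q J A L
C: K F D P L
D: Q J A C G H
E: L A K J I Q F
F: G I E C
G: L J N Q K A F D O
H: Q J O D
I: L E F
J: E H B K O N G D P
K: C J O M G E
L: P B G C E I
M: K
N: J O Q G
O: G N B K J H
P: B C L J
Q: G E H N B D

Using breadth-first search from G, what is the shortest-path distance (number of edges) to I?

2

Level 0: G
Level 1: A, D, F, J, K, L, N, O, Q
Level 2: B, C, E, H, I, M, P
I first appears at level 2.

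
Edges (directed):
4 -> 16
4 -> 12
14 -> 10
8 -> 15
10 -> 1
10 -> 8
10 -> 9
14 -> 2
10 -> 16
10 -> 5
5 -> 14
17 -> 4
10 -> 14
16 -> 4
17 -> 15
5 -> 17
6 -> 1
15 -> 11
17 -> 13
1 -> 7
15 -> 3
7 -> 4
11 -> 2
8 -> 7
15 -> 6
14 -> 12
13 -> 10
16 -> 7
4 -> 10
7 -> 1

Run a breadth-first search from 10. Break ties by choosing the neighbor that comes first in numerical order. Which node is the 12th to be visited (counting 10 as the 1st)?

12

Visit 10; enqueue 1, 5, 8, 9, 14, 16 → queue [1, 5, 8, 9, 14, 16]
Visit 1; enqueue 7 → queue [5, 8, 9, 14, 16, 7]
Visit 5; enqueue 17 → queue [8, 9, 14, 16, 7, 17]
Visit 8; enqueue 15 → queue [9, 14, 16, 7, 17, 15]
Visit 9 → queue [14, 16, 7, 17, 15]
Visit 14; enqueue 2, 12 → queue [16, 7, 17, 15, 2, 12]
Visit 16; enqueue 4 → queue [7, 17, 15, 2, 12, 4]
Visit 7 → queue [17, 15, 2, 12, 4]
Visit 17; enqueue 13 → queue [15, 2, 12, 4, 13]
Visit 15; enqueue 3, 6, 11 → queue [2, 12, 4, 13, 3, 6, 11]
Visit 2 → queue [12, 4, 13, 3, 6, 11]
Visit 12 → queue [4, 13, 3, 6, 11]
Visit 4 → queue [13, 3, 6, 11]
Visit 13 → queue [3, 6, 11]
Visit 3 → queue [6, 11]
Visit 6 → queue [11]
Visit 11 → queue []

Visit order: 10, 1, 5, 8, 9, 14, 16, 7, 17, 15, 2, 12, 4, 13, 3, 6, 11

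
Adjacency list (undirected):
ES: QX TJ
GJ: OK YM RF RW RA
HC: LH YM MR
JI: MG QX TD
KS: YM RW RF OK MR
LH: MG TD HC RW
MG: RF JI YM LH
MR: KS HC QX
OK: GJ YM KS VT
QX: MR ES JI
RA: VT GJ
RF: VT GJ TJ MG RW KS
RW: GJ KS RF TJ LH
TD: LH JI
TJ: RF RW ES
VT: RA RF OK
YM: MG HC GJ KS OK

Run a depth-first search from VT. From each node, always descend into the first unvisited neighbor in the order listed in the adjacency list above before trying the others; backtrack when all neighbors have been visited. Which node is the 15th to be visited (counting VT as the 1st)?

Visit VT
VT → RA
RA → GJ
GJ → OK
OK → YM
YM → MG
MG → RF
RF → TJ
TJ → RW
RW → KS
KS → MR
MR → HC
HC → LH
LH → TD
TD → JI
JI → QX
QX → ES

Visit order: VT, RA, GJ, OK, YM, MG, RF, TJ, RW, KS, MR, HC, LH, TD, JI, QX, ES

JI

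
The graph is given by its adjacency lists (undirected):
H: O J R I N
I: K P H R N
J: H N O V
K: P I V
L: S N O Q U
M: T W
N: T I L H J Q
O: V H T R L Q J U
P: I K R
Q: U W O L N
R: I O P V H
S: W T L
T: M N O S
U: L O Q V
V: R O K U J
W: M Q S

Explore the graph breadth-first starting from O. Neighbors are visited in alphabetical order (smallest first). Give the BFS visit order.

O, H, J, L, Q, R, T, U, V, I, N, S, W, P, M, K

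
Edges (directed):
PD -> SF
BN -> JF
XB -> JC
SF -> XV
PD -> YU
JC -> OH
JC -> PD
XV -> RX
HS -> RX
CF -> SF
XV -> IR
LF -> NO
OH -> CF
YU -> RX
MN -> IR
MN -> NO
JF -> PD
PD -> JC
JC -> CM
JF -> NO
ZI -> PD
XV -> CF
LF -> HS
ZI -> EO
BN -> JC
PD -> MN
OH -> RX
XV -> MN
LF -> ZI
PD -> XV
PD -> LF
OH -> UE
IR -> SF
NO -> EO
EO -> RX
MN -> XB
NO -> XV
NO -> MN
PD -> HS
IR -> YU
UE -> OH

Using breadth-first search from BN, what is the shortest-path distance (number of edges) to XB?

Level 0: BN
Level 1: JC, JF
Level 2: CM, NO, OH, PD
Level 3: CF, EO, HS, LF, MN, RX, SF, UE, XV, YU
Level 4: IR, XB, ZI
XB first appears at level 4.

4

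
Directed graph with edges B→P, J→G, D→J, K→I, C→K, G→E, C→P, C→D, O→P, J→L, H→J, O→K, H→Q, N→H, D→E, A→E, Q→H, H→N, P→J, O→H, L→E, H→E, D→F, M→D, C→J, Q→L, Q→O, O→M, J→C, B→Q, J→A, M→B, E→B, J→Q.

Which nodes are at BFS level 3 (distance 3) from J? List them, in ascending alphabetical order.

Level 0: J
Level 1: A, C, G, L, Q
Level 2: D, E, H, K, O, P
Level 3: B, F, I, M, N

B, F, I, M, N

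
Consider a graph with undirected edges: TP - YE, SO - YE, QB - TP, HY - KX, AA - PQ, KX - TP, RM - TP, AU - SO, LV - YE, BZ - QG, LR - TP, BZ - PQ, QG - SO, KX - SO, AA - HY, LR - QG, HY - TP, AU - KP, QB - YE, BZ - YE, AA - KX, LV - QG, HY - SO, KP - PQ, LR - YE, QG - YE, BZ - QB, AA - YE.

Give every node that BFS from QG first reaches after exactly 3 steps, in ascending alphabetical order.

KP, RM

Level 0: QG
Level 1: BZ, LR, LV, SO, YE
Level 2: AA, AU, HY, KX, PQ, QB, TP
Level 3: KP, RM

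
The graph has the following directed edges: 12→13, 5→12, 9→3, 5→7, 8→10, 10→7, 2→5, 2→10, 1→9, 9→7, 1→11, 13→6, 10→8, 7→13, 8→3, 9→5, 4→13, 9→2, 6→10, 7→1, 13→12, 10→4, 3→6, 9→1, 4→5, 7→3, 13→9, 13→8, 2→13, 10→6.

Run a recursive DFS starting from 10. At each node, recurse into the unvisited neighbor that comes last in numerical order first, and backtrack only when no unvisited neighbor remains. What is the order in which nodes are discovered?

Visit 10
10 → 8
8 → 3
3 → 6
10 → 7
7 → 13
13 → 12
13 → 9
9 → 5
9 → 2
9 → 1
1 → 11
10 → 4

10, 8, 3, 6, 7, 13, 12, 9, 5, 2, 1, 11, 4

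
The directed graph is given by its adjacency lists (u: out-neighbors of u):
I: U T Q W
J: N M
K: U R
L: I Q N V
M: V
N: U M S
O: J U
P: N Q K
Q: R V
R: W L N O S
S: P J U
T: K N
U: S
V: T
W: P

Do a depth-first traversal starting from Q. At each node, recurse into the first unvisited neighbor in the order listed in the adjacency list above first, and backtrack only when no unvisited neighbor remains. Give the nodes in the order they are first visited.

Q, R, W, P, N, U, S, J, M, V, T, K, L, I, O

Visit Q
Q → R
R → W
W → P
P → N
N → U
U → S
S → J
J → M
M → V
V → T
T → K
R → L
L → I
R → O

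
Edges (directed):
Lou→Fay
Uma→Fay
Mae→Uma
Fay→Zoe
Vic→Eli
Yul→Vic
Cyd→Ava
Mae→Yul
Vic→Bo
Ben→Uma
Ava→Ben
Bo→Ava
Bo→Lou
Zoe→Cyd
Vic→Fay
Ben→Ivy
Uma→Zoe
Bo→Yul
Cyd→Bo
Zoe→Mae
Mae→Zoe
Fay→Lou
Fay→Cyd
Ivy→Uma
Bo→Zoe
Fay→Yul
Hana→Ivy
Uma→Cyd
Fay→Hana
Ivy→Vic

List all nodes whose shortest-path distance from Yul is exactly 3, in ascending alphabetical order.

Level 0: Yul
Level 1: Vic
Level 2: Bo, Eli, Fay
Level 3: Ava, Cyd, Hana, Lou, Zoe
Level 4: Ben, Ivy, Mae
Level 5: Uma

Ava, Cyd, Hana, Lou, Zoe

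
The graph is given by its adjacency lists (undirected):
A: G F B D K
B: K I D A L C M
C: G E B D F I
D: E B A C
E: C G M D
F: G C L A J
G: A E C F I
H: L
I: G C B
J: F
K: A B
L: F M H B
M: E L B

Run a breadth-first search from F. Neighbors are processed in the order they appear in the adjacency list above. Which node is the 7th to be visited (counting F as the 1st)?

Visit F; enqueue G, C, L, A, J → queue [G, C, L, A, J]
Visit G; enqueue E, I → queue [C, L, A, J, E, I]
Visit C; enqueue B, D → queue [L, A, J, E, I, B, D]
Visit L; enqueue M, H → queue [A, J, E, I, B, D, M, H]
Visit A; enqueue K → queue [J, E, I, B, D, M, H, K]
Visit J → queue [E, I, B, D, M, H, K]
Visit E → queue [I, B, D, M, H, K]
Visit I → queue [B, D, M, H, K]
Visit B → queue [D, M, H, K]
Visit D → queue [M, H, K]
Visit M → queue [H, K]
Visit H → queue [K]
Visit K → queue []

Visit order: F, G, C, L, A, J, E, I, B, D, M, H, K

E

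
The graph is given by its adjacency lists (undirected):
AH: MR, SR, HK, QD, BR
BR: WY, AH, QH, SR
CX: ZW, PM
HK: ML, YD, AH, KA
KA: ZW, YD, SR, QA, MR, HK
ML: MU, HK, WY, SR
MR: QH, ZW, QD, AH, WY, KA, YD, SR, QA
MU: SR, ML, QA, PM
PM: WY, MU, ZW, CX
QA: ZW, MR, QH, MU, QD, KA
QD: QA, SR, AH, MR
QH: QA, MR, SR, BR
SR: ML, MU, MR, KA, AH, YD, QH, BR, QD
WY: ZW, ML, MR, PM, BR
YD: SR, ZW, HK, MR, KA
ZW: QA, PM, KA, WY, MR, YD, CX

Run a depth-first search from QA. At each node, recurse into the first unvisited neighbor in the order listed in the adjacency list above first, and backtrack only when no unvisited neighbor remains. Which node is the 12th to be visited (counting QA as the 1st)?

Visit QA
QA → ZW
ZW → PM
PM → WY
WY → ML
ML → MU
MU → SR
SR → MR
MR → QH
QH → BR
BR → AH
AH → HK
HK → YD
YD → KA
AH → QD
PM → CX

Visit order: QA, ZW, PM, WY, ML, MU, SR, MR, QH, BR, AH, HK, YD, KA, QD, CX

HK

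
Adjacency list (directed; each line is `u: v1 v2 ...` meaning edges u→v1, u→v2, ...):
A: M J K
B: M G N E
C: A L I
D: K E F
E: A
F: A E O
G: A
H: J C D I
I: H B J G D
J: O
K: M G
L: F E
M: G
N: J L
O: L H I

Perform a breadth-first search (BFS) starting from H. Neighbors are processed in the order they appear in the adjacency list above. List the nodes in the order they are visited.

Visit H; enqueue J, C, D, I → queue [J, C, D, I]
Visit J; enqueue O → queue [C, D, I, O]
Visit C; enqueue A, L → queue [D, I, O, A, L]
Visit D; enqueue K, E, F → queue [I, O, A, L, K, E, F]
Visit I; enqueue B, G → queue [O, A, L, K, E, F, B, G]
Visit O → queue [A, L, K, E, F, B, G]
Visit A; enqueue M → queue [L, K, E, F, B, G, M]
Visit L → queue [K, E, F, B, G, M]
Visit K → queue [E, F, B, G, M]
Visit E → queue [F, B, G, M]
Visit F → queue [B, G, M]
Visit B; enqueue N → queue [G, M, N]
Visit G → queue [M, N]
Visit M → queue [N]
Visit N → queue []

H -> J -> C -> D -> I -> O -> A -> L -> K -> E -> F -> B -> G -> M -> N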